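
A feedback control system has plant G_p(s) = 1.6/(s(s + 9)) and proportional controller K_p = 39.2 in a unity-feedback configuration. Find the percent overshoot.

Closed-loop characteristic equation: s² + 9s + 62.72 = 0, so ω_n = 7.92 rad/s and ζ = 9/(2·7.92) = 0.5682.
%OS = 100·exp(−πζ/√(1−ζ²)) = 100·exp(−π·0.5682/√0.6771) = 11.4%.

11.4%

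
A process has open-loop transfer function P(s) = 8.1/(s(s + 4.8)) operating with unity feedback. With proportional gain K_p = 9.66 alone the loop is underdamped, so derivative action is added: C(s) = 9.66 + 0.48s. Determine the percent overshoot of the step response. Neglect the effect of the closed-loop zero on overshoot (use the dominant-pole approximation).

17%

Forward path: (9.66 + 0.48s)·8.1/(s(s+4.8)). The closed-loop characteristic equation is s² + (4.8 + 8.1·0.48)s + 8.1·9.66 = 0.
That is s² + 8.688s + 78.25 = 0, so ω_n = 8.846 rad/s and ζ = 8.688/(2·8.846) = 0.4911.
%OS = 100·exp(−πζ/√(1−ζ²)) = 17%.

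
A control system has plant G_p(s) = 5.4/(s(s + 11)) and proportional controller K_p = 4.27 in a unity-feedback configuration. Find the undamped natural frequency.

ω_n = 4.8 rad/s

1 + K_p·G_p(s) = 0 gives s² + 11s + 23.06 = 0.
So ω_n² = 23.06 ⇒ ω_n = 4.802 rad/s, and ζ = 11/(2ω_n) = 1.15.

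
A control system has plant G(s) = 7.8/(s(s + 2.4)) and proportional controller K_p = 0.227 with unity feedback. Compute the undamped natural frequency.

With unity feedback the closed-loop characteristic equation is s² + 2.4s + 0.227·7.8 = s² + 2.4s + 1.771 = 0.
Matching s² + 2ζω_n s + ω_n²: ω_n = √1.771 = 1.331 rad/s and 2ζω_n = 2.4, so ζ = 2.4/(2·1.331) = 0.902.

ω_n = 1.33 rad/s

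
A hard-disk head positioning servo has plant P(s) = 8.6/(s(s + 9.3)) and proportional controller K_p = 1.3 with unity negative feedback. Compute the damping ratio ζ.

ζ = 1.39

1 + K_p·P(s) = 0 gives s² + 9.3s + 11.18 = 0.
Matching s² + 2ζω_n s + ω_n²: ω_n = √11.18 = 3.344 rad/s and 2ζω_n = 9.3, so ζ = 9.3/(2·3.344) = 1.39.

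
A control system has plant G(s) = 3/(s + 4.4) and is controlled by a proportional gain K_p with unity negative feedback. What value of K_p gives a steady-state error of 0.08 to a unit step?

K_p = 16.9

For a type-0 loop with proportional control, e_ss = 1/(1 + K_p·G(0)).
G(0) = 0.6818. Require 1/(1 + K_p·0.6818) = 0.08, so 1 + 0.6818·K_p = 12.5.
K_p = (12.5 − 1)/0.6818 = 16.9.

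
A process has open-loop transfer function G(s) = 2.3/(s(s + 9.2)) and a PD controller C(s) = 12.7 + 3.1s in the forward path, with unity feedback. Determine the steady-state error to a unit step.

0

The open loop C(s)G(s) has a pole at the origin (type 1), so the static position error constant is infinite and e_ss = 1/(1+∞) = 0.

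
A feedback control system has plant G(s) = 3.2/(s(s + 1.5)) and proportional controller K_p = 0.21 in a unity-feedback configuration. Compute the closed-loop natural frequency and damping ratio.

The closed-loop denominator is s(s+1.5) + 0.21·3.2 = s² + 1.5s + 0.672.
Matching s² + 2ζω_n s + ω_n²: ω_n = √0.672 = 0.8198 rad/s and 2ζω_n = 1.5, so ζ = 1.5/(2·0.8198) = 0.915.

ω_n = 0.82 rad/s, ζ = 0.915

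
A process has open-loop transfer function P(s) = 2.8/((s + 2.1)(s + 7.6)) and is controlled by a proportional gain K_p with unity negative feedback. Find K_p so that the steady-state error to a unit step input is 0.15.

Steady-state error for a unit step on this type-0 loop is 1/(1 + K_p·P(0)).
P(0) = 0.1754. Require 1/(1 + K_p·0.1754) = 0.15, so 1 + 0.1754·K_p = 6.667.
K_p = (6.667 − 1)/0.1754 = 32.3.

K_p = 32.3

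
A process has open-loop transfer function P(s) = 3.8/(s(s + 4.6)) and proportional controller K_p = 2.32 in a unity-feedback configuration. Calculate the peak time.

The closed-loop denominator s² + 4.6s + 8.816 gives ω_n = √8.816 = 2.969 and ζ = 4.6/(2ω_n) = 0.7746.
Damped frequency ω_d = ω_n√(1−ζ²) = 1.878 rad/s, so peak time T_p = π/ω_d = 1.67 s.

T_p = 1.67 s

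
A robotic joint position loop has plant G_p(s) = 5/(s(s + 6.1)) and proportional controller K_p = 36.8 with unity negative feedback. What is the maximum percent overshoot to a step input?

From 1 + K_pG_p(s) = 0: s² + 6.1s + 184 = 0 ⇒ ω_n = 13.56, ζ = 0.2248.
%OS = 100·exp(−πζ/√(1−ζ²)) = 100·exp(−π·0.2248/√0.9494) = 48.4%.

48.4%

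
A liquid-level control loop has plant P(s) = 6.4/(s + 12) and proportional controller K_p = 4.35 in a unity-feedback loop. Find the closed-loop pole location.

Closed-loop transfer function: T(s) = K_p·P(s)/(1 + K_p·P(s)) = 27.84/(s + 12 + 27.84) = 27.84/(s + 39.84).
The closed-loop pole is at s = −39.84.

s = -39.84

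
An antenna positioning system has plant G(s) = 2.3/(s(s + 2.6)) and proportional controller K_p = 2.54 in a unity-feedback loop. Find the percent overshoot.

The closed-loop denominator s² + 2.6s + 5.842 gives ω_n = √5.842 = 2.417 and ζ = 2.6/(2ω_n) = 0.5379.
%OS = 100·exp(−πζ/√(1−ζ²)) = 100·exp(−π·0.5379/√0.7107) = 13.5%.

13.5%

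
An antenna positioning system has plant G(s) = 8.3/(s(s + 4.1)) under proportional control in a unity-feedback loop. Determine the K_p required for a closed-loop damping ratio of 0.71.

Closed-loop characteristic equation: s² + 4.1s + K_p·8.3 = 0.
So ω_n = √(8.3K_p) and 2ζω_n = 4.1, giving ζ = 4.1/(2√(8.3K_p)).
Setting ζ = 0.71: √(8.3K_p) = 4.1/(2·0.71) = 2.887, so K_p = 8.337/8.3 = 1.

K_p = 1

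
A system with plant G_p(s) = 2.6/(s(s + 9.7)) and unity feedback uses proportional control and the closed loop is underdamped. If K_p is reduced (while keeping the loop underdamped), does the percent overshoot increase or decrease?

decrease

ζ = 9.7/(2√(2.6K_p)) rises as K_p falls; higher damping means less overshoot.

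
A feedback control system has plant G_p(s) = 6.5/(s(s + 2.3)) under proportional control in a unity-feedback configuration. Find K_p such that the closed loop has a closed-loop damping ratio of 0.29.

Closed-loop characteristic equation: s² + 2.3s + K_p·6.5 = 0.
So ω_n = √(6.5K_p) and 2ζω_n = 2.3, giving ζ = 2.3/(2√(6.5K_p)).
Setting ζ = 0.29: √(6.5K_p) = 2.3/(2·0.29) = 3.966, so K_p = 15.73/6.5 = 2.42.

K_p = 2.42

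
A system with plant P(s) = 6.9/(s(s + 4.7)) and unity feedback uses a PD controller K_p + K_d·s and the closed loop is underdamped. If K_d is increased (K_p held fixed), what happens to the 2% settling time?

decrease

Characteristic equation s² + (4.7 + 6.9K_d)s + 6.9K_p = 0: raising K_d increases ζω_n = (4.7+6.9K_d)/2 while the loop stays underdamped, so T_s ≈ 4/(ζω_n) decreases.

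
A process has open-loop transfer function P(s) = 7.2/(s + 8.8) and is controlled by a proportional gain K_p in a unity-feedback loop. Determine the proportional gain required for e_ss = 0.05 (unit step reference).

K_p = 23.2

The loop is type 0, so e_ss(step) = 1/(1 + K_pos) with K_pos = K_p·P(0).
P(0) = 0.8182. Require 1/(1 + K_p·0.8182) = 0.05, so 1 + 0.8182·K_p = 20.
K_p = (20 − 1)/0.8182 = 23.2.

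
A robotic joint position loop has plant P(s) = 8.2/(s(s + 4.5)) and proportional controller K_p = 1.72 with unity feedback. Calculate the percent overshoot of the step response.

9.53%

The closed-loop denominator s² + 4.5s + 14.1 gives ω_n = √14.1 = 3.756 and ζ = 4.5/(2ω_n) = 0.5991.
%OS = 100·exp(−πζ/√(1−ζ²)) = 100·exp(−π·0.5991/√0.6411) = 9.53%.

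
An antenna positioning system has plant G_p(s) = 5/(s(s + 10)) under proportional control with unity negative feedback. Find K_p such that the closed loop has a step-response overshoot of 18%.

K_p = 21.8

From %OS = 100·exp(−πζ/√(1−ζ²)) = 18%, ζ = −ln(0.18)/√(π²+ln²(0.18)) = 0.4791.
Characteristic equation s² + 10s + 5K_p = 0 gives ζ = 10/(2√(5K_p)).
Setting ζ = 0.4791: √(5K_p) = 10/(2·0.4791) = 10.44, so K_p = 108.9/5 = 21.8.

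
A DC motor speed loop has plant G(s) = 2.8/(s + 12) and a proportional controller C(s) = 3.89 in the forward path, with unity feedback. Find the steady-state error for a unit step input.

The loop is type 0. Static position error constant K_pos = C(0)·G(0) = 3.89·0.2333 = 0.9077.
Steady-state error to a unit step: e_ss = 1/(1+K_pos) = 1/1.908 = 0.524.

0.524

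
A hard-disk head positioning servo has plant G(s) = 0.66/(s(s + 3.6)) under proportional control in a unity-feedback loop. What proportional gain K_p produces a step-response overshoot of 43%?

K_p = 72.9

From %OS = 100·exp(−πζ/√(1−ζ²)) = 43%, ζ = −ln(0.43)/√(π²+ln²(0.43)) = 0.2594.
Characteristic equation s² + 3.6s + 0.66K_p = 0 gives ζ = 3.6/(2√(0.66K_p)).
Setting ζ = 0.2594: √(0.66K_p) = 3.6/(2·0.2594) = 6.938, so K_p = 48.13/0.66 = 72.9.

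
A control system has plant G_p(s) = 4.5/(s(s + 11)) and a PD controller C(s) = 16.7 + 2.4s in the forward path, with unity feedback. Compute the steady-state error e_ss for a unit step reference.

The open loop C(s)G_p(s) has a pole at the origin (type 1), so the static position error constant is infinite and e_ss = 1/(1+∞) = 0.

0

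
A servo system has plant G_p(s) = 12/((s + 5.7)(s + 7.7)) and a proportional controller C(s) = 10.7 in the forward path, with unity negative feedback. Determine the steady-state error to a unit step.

The loop is type 0. Static position error constant K_pos = C(0)·G_p(0) = 10.7·0.2734 = 2.925.
Steady-state error to a unit step: e_ss = 1/(1+K_pos) = 1/3.925 = 0.255.

0.255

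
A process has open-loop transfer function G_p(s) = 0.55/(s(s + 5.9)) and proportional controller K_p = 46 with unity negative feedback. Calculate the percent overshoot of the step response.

10.3%

From 1 + K_pG_p(s) = 0: s² + 5.9s + 25.3 = 0 ⇒ ω_n = 5.03, ζ = 0.5865.
%OS = 100·exp(−πζ/√(1−ζ²)) = 100·exp(−π·0.5865/√0.656) = 10.3%.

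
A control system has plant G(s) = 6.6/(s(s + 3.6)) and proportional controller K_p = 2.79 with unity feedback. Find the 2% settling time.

From 1 + K_pG(s) = 0: s² + 3.6s + 18.41 = 0 ⇒ ω_n = 4.291, ζ = 0.4195.
2% settling time T_s ≈ 4/(ζω_n) = 4/1.8 = 2.22 s.

T_s ≈ 2.22 s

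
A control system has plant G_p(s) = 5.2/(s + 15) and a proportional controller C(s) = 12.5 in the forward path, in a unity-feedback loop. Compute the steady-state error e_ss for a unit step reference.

The loop is type 0. Static position error constant K_pos = C(0)·G_p(0) = 12.5·0.3467 = 4.333.
Steady-state error to a unit step: e_ss = 1/(1+K_pos) = 1/5.333 = 0.187.

0.187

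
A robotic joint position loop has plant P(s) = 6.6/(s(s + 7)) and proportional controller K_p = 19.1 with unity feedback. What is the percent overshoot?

From 1 + K_pP(s) = 0: s² + 7s + 126.1 = 0 ⇒ ω_n = 11.23, ζ = 0.3117.
%OS = 100·exp(−πζ/√(1−ζ²)) = 100·exp(−π·0.3117/√0.9028) = 35.7%.

35.7%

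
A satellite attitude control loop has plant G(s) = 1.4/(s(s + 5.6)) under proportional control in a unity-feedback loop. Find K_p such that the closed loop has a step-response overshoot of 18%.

K_p = 24.4

From %OS = 100·exp(−πζ/√(1−ζ²)) = 18%, ζ = −ln(0.18)/√(π²+ln²(0.18)) = 0.4791.
Characteristic equation s² + 5.6s + 1.4K_p = 0 gives ζ = 5.6/(2√(1.4K_p)).
Setting ζ = 0.4791: √(1.4K_p) = 5.6/(2·0.4791) = 5.844, so K_p = 34.15/1.4 = 24.4.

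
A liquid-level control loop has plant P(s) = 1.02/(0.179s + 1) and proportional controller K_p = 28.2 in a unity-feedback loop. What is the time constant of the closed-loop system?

τ = 0.00601 s

Closed loop: T(s) = K_p·P/(1+K_p·P) = 28.76/(0.179s + 1 + 28.76), with pole at s = −(1 + 28.76)/0.179 = −166.3.
Closed-loop time constant τ = 1/166.3 = 0.00601 s.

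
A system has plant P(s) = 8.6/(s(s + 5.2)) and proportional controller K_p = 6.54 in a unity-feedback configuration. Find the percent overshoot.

Closed-loop characteristic equation: s² + 5.2s + 56.24 = 0, so ω_n = 7.5 rad/s and ζ = 5.2/(2·7.5) = 0.3467.
%OS = 100·exp(−πζ/√(1−ζ²)) = 100·exp(−π·0.3467/√0.8798) = 31.3%.

31.3%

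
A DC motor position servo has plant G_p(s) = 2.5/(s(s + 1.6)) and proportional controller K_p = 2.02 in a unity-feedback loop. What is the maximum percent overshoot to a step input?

Closed-loop characteristic equation: s² + 1.6s + 5.05 = 0, so ω_n = 2.247 rad/s and ζ = 1.6/(2·2.247) = 0.356.
%OS = 100·exp(−πζ/√(1−ζ²)) = 100·exp(−π·0.356/√0.8733) = 30.2%.

30.2%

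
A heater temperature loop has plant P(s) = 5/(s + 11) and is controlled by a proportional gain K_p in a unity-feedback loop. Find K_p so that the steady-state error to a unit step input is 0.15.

The loop is type 0, so e_ss(step) = 1/(1 + K_pos) with K_pos = K_p·P(0).
P(0) = 0.4545. Require 1/(1 + K_p·0.4545) = 0.15, so 1 + 0.4545·K_p = 6.667.
K_p = (6.667 − 1)/0.4545 = 12.5.

K_p = 12.5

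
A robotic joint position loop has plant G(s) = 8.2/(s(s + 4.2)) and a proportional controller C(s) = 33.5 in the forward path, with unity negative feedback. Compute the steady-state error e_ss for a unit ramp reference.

The loop has one pole at the origin (type 1). Velocity error constant K_v = lim_{s→0} s·C(s)G(s) = 33.5·8.2/4.2 = 65.4.
Steady-state error to a unit ramp: e_ss = 1/K_v = 0.0153.

0.0153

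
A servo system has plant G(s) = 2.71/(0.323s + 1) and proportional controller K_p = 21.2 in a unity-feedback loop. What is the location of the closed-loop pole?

s = -181

Closed loop: T(s) = K_p·G/(1+K_p·G) = 57.45/(0.323s + 1 + 57.45), with pole at s = −(1 + 57.45)/0.323 = −181.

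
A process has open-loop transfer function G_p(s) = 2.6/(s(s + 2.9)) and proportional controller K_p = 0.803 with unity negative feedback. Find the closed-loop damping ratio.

ζ = 1

The closed-loop denominator is s(s+2.9) + 0.803·2.6 = s² + 2.9s + 2.088.
So ω_n² = 2.088 ⇒ ω_n = 1.445 rad/s, and ζ = 2.9/(2ω_n) = 1.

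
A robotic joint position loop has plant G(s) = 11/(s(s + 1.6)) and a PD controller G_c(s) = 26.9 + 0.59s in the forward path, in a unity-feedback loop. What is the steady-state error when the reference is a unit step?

The open loop G_c(s)G(s) has a pole at the origin (type 1), so the static position error constant is infinite and e_ss = 1/(1+∞) = 0.

0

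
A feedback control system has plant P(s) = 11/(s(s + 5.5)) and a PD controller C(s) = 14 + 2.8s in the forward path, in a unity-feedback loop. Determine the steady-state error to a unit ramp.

The loop has one pole at the origin (type 1). Velocity error constant K_v = lim_{s→0} s·C(s)P(s) = 14·11/5.5 = 28.
Steady-state error to a unit ramp: e_ss = 1/K_v = 0.0357.

0.0357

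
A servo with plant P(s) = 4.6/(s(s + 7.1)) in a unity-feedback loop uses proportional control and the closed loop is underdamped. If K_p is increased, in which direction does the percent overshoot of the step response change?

ζ = 7.1/(2√(4.6K_p)) decreases as K_p grows; lower damping means more overshoot.

increase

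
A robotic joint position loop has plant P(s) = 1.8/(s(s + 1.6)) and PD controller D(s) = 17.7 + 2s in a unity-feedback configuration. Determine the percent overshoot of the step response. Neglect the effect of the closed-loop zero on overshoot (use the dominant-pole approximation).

19.6%

Forward path: (17.7 + 2s)·1.8/(s(s+1.6)). The closed-loop characteristic equation is s² + (1.6 + 1.8·2)s + 1.8·17.7 = 0.
That is s² + 5.2s + 31.86 = 0, so ω_n = 5.644 rad/s and ζ = 5.2/(2·5.644) = 0.4606.
%OS = 100·exp(−πζ/√(1−ζ²)) = 19.6%.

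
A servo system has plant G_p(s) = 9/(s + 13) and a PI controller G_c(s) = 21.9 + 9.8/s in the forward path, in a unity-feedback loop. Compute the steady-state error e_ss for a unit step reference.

The open loop G_c(s)G_p(s) has a pole at the origin (type 1), so the static position error constant is infinite and e_ss = 1/(1+∞) = 0.

0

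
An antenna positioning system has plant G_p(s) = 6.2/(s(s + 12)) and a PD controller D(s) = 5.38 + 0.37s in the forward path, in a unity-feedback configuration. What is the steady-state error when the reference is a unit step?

0

The open loop D(s)G_p(s) has a pole at the origin (type 1), so the static position error constant is infinite and e_ss = 1/(1+∞) = 0.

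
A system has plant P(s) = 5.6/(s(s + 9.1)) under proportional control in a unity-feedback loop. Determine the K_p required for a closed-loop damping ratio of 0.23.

Closed-loop characteristic equation: s² + 9.1s + K_p·5.6 = 0.
So ω_n = √(5.6K_p) and 2ζω_n = 9.1, giving ζ = 9.1/(2√(5.6K_p)).
Setting ζ = 0.23: √(5.6K_p) = 9.1/(2·0.23) = 19.78, so K_p = 391.4/5.6 = 69.9.

K_p = 69.9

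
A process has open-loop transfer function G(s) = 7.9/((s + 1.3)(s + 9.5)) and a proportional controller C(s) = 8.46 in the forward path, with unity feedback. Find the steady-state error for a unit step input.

The loop is type 0. Static position error constant K_pos = C(0)·G(0) = 8.46·0.6397 = 5.412.
Steady-state error to a unit step: e_ss = 1/(1+K_pos) = 1/6.412 = 0.156.

0.156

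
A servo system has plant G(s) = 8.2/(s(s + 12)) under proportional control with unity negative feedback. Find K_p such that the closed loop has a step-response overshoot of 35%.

From %OS = 100·exp(−πζ/√(1−ζ²)) = 35%, ζ = −ln(0.35)/√(π²+ln²(0.35)) = 0.3169.
Characteristic equation s² + 12s + 8.2K_p = 0 gives ζ = 12/(2√(8.2K_p)).
Setting ζ = 0.3169: √(8.2K_p) = 12/(2·0.3169) = 18.93, so K_p = 358.4/8.2 = 43.7.

K_p = 43.7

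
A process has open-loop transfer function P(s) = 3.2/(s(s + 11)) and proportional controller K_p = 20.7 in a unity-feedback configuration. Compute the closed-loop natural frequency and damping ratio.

The closed-loop denominator is s(s+11) + 20.7·3.2 = s² + 11s + 66.24.
Matching s² + 2ζω_n s + ω_n²: ω_n = √66.24 = 8.139 rad/s and 2ζω_n = 11, so ζ = 11/(2·8.139) = 0.676.

ω_n = 8.14 rad/s, ζ = 0.676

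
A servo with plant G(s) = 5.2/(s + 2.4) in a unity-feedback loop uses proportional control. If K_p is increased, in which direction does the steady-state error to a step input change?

e_ss = 1/(1 + K_p·G(0)); a larger K_p raises the denominator, so e_ss decreases.

decrease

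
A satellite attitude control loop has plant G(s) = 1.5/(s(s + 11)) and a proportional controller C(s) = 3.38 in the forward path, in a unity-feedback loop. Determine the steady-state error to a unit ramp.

The loop has one pole at the origin (type 1). Velocity error constant K_v = lim_{s→0} s·C(s)G(s) = 3.38·1.5/11 = 0.4609.
Steady-state error to a unit ramp: e_ss = 1/K_v = 2.17.

2.17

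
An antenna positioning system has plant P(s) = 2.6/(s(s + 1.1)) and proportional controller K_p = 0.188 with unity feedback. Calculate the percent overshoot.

1.83%

The closed-loop denominator s² + 1.1s + 0.4888 gives ω_n = √0.4888 = 0.6991 and ζ = 1.1/(2ω_n) = 0.7867.
%OS = 100·exp(−πζ/√(1−ζ²)) = 100·exp(−π·0.7867/√0.3811) = 1.83%.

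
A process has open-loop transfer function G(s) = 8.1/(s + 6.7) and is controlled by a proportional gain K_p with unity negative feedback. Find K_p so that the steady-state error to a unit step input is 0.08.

Steady-state error for a unit step on this type-0 loop is 1/(1 + K_p·G(0)).
G(0) = 1.209. Require 1/(1 + K_p·1.209) = 0.08, so 1 + 1.209·K_p = 12.5.
K_p = (12.5 − 1)/1.209 = 9.51.

K_p = 9.51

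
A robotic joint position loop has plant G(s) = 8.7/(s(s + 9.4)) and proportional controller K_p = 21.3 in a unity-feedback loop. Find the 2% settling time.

From 1 + K_pG(s) = 0: s² + 9.4s + 185.3 = 0 ⇒ ω_n = 13.61, ζ = 0.3453.
2% settling time T_s ≈ 4/(ζω_n) = 4/4.7 = 0.851 s.

T_s ≈ 0.851 s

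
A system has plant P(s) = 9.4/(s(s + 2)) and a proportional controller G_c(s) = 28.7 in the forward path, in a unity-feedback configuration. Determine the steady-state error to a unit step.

The open loop G_c(s)P(s) has a pole at the origin (type 1), so the static position error constant is infinite and e_ss = 1/(1+∞) = 0.

0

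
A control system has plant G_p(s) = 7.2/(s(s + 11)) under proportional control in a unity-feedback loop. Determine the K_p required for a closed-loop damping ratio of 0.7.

K_p = 8.57

Closed-loop characteristic equation: s² + 11s + K_p·7.2 = 0.
So ω_n = √(7.2K_p) and 2ζω_n = 11, giving ζ = 11/(2√(7.2K_p)).
Setting ζ = 0.7: √(7.2K_p) = 11/(2·0.7) = 7.857, so K_p = 61.73/7.2 = 8.57.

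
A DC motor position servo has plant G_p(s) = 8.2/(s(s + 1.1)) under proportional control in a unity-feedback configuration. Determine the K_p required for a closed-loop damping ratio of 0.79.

K_p = 0.0591

Closed-loop characteristic equation: s² + 1.1s + K_p·8.2 = 0.
So ω_n = √(8.2K_p) and 2ζω_n = 1.1, giving ζ = 1.1/(2√(8.2K_p)).
Setting ζ = 0.79: √(8.2K_p) = 1.1/(2·0.79) = 0.6962, so K_p = 0.4847/8.2 = 0.0591.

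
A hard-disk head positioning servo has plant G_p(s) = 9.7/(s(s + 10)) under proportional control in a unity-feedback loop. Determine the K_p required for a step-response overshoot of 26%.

From %OS = 100·exp(−πζ/√(1−ζ²)) = 26%, ζ = −ln(0.26)/√(π²+ln²(0.26)) = 0.3941.
Characteristic equation s² + 10s + 9.7K_p = 0 gives ζ = 10/(2√(9.7K_p)).
Setting ζ = 0.3941: √(9.7K_p) = 10/(2·0.3941) = 12.69, so K_p = 161/9.7 = 16.6.

K_p = 16.6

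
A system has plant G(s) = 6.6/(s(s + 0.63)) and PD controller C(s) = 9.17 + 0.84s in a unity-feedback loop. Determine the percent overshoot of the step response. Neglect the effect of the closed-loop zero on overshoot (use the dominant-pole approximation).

Forward path: (9.17 + 0.84s)·6.6/(s(s+0.63)). The closed-loop characteristic equation is s² + (0.63 + 6.6·0.84)s + 6.6·9.17 = 0.
That is s² + 6.174s + 60.52 = 0, so ω_n = 7.78 rad/s and ζ = 6.174/(2·7.78) = 0.3968.
%OS = 100·exp(−πζ/√(1−ζ²)) = 25.7%.

25.7%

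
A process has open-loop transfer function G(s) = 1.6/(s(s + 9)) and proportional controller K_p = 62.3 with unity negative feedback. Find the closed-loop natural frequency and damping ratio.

ω_n = 9.98 rad/s, ζ = 0.451

1 + K_p·G(s) = 0 gives s² + 9s + 99.68 = 0.
So ω_n² = 99.68 ⇒ ω_n = 9.984 rad/s, and ζ = 9/(2ω_n) = 0.451.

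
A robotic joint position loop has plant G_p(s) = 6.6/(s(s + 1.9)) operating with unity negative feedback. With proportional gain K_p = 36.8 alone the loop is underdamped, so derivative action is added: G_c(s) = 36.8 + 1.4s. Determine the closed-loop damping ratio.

Forward path: (36.8 + 1.4s)·6.6/(s(s+1.9)). The closed-loop characteristic equation is s² + (1.9 + 6.6·1.4)s + 6.6·36.8 = 0.
That is s² + 11.14s + 242.9 = 0, so ω_n = 15.58 rad/s and ζ = 11.14/(2·15.58) = 0.3574.

ζ = 0.357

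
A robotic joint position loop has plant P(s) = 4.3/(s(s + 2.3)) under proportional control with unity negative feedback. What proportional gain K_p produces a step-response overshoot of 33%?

From %OS = 100·exp(−πζ/√(1−ζ²)) = 33%, ζ = −ln(0.33)/√(π²+ln²(0.33)) = 0.3328.
Characteristic equation s² + 2.3s + 4.3K_p = 0 gives ζ = 2.3/(2√(4.3K_p)).
Setting ζ = 0.3328: √(4.3K_p) = 2.3/(2·0.3328) = 3.456, so K_p = 11.94/4.3 = 2.78.

K_p = 2.78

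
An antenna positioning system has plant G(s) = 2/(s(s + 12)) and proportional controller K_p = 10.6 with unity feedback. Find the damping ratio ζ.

ζ = 1.3

1 + K_p·G(s) = 0 gives s² + 12s + 21.2 = 0.
Matching s² + 2ζω_n s + ω_n²: ω_n = √21.2 = 4.604 rad/s and 2ζω_n = 12, so ζ = 12/(2·4.604) = 1.3.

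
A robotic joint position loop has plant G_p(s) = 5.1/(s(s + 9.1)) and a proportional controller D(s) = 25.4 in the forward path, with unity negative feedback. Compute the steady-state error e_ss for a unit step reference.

The open loop D(s)G_p(s) has a pole at the origin (type 1), so the static position error constant is infinite and e_ss = 1/(1+∞) = 0.

0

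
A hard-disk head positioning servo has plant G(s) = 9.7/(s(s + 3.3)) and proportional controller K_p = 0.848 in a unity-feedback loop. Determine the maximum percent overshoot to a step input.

11%

Closed-loop characteristic equation: s² + 3.3s + 8.226 = 0, so ω_n = 2.868 rad/s and ζ = 3.3/(2·2.868) = 0.5753.
%OS = 100·exp(−πζ/√(1−ζ²)) = 100·exp(−π·0.5753/√0.669) = 11%.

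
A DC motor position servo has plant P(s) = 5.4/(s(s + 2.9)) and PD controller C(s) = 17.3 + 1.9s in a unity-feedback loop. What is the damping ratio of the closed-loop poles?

ζ = 0.681

Forward path: (17.3 + 1.9s)·5.4/(s(s+2.9)). The closed-loop characteristic equation is s² + (2.9 + 5.4·1.9)s + 5.4·17.3 = 0.
That is s² + 13.16s + 93.42 = 0, so ω_n = 9.665 rad/s and ζ = 13.16/(2·9.665) = 0.6808.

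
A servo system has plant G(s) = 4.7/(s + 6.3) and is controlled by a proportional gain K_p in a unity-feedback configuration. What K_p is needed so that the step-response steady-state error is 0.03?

K_p = 43.3

The loop is type 0, so e_ss(step) = 1/(1 + K_pos) with K_pos = K_p·G(0).
G(0) = 0.746. Require 1/(1 + K_p·0.746) = 0.03, so 1 + 0.746·K_p = 33.33.
K_p = (33.33 − 1)/0.746 = 43.3.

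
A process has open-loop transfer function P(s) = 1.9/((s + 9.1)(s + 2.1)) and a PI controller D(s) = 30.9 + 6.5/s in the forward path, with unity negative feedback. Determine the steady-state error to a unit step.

0

The open loop D(s)P(s) has a pole at the origin (type 1), so the static position error constant is infinite and e_ss = 1/(1+∞) = 0.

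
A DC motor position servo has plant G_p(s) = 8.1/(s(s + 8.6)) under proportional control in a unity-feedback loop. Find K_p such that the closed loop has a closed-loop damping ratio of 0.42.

Closed-loop characteristic equation: s² + 8.6s + K_p·8.1 = 0.
So ω_n = √(8.1K_p) and 2ζω_n = 8.6, giving ζ = 8.6/(2√(8.1K_p)).
Setting ζ = 0.42: √(8.1K_p) = 8.6/(2·0.42) = 10.24, so K_p = 104.8/8.1 = 12.9.

K_p = 12.9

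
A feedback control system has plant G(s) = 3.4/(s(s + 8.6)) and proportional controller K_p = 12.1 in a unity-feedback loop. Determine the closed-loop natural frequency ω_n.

1 + K_p·G(s) = 0 gives s² + 8.6s + 41.14 = 0.
So ω_n² = 41.14 ⇒ ω_n = 6.414 rad/s, and ζ = 8.6/(2ω_n) = 0.67.

ω_n = 6.41 rad/s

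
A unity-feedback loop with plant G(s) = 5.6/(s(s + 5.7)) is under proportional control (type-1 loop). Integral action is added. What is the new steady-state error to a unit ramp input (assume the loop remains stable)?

0

The integrator raises the loop to type 2, so K_v → ∞ and e_ss to a ramp is zero.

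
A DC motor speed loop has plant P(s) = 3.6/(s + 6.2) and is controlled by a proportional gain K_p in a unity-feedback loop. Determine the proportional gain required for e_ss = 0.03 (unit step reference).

K_p = 55.7

The loop is type 0, so e_ss(step) = 1/(1 + K_pos) with K_pos = K_p·P(0).
P(0) = 0.5806. Require 1/(1 + K_p·0.5806) = 0.03, so 1 + 0.5806·K_p = 33.33.
K_p = (33.33 − 1)/0.5806 = 55.7.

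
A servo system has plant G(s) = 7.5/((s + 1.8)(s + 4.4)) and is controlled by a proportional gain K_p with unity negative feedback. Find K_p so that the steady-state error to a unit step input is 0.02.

K_p = 51.7

For a type-0 loop with proportional control, e_ss = 1/(1 + K_p·G(0)).
G(0) = 0.947. Require 1/(1 + K_p·0.947) = 0.02, so 1 + 0.947·K_p = 50.
K_p = (50 − 1)/0.947 = 51.7.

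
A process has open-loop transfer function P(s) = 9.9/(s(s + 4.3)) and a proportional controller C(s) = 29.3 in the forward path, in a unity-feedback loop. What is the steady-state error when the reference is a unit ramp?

The loop has one pole at the origin (type 1). Velocity error constant K_v = lim_{s→0} s·C(s)P(s) = 29.3·9.9/4.3 = 67.46.
Steady-state error to a unit ramp: e_ss = 1/K_v = 0.0148.

0.0148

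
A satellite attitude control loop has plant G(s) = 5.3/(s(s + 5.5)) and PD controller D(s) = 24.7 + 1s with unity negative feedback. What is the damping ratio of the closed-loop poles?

Forward path: (24.7 + 1s)·5.3/(s(s+5.5)). The closed-loop characteristic equation is s² + (5.5 + 5.3·1)s + 5.3·24.7 = 0.
That is s² + 10.8s + 130.9 = 0, so ω_n = 11.44 rad/s and ζ = 10.8/(2·11.44) = 0.472.

ζ = 0.472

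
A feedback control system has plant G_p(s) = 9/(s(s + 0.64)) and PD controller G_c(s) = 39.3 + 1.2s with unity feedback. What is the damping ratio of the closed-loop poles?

ζ = 0.304

Forward path: (39.3 + 1.2s)·9/(s(s+0.64)). The closed-loop characteristic equation is s² + (0.64 + 9·1.2)s + 9·39.3 = 0.
That is s² + 11.44s + 353.7 = 0, so ω_n = 18.81 rad/s and ζ = 11.44/(2·18.81) = 0.3041.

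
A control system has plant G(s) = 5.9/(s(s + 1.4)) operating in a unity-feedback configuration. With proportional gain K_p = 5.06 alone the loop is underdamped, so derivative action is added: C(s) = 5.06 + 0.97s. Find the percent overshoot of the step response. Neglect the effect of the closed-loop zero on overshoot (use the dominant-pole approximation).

Forward path: (5.06 + 0.97s)·5.9/(s(s+1.4)). The closed-loop characteristic equation is s² + (1.4 + 5.9·0.97)s + 5.9·5.06 = 0.
That is s² + 7.123s + 29.85 = 0, so ω_n = 5.464 rad/s and ζ = 7.123/(2·5.464) = 0.6518.
%OS = 100·exp(−πζ/√(1−ζ²)) = 6.72%.

6.72%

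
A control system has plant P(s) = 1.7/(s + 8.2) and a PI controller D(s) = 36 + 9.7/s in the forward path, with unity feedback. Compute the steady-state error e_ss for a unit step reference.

The open loop D(s)P(s) has a pole at the origin (type 1), so the static position error constant is infinite and e_ss = 1/(1+∞) = 0.

0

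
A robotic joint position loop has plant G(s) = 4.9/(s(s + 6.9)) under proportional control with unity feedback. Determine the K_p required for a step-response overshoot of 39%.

K_p = 29.5

From %OS = 100·exp(−πζ/√(1−ζ²)) = 39%, ζ = −ln(0.39)/√(π²+ln²(0.39)) = 0.2871.
Characteristic equation s² + 6.9s + 4.9K_p = 0 gives ζ = 6.9/(2√(4.9K_p)).
Setting ζ = 0.2871: √(4.9K_p) = 6.9/(2·0.2871) = 12.02, so K_p = 144.4/4.9 = 29.5.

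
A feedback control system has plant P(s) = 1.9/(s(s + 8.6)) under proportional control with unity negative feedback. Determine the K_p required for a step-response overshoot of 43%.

K_p = 145

From %OS = 100·exp(−πζ/√(1−ζ²)) = 43%, ζ = −ln(0.43)/√(π²+ln²(0.43)) = 0.2594.
Characteristic equation s² + 8.6s + 1.9K_p = 0 gives ζ = 8.6/(2√(1.9K_p)).
Setting ζ = 0.2594: √(1.9K_p) = 8.6/(2·0.2594) = 16.57, so K_p = 274.7/1.9 = 145.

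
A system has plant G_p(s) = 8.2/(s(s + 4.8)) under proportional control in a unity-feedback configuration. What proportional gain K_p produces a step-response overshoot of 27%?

From %OS = 100·exp(−πζ/√(1−ζ²)) = 27%, ζ = −ln(0.27)/√(π²+ln²(0.27)) = 0.3847.
Characteristic equation s² + 4.8s + 8.2K_p = 0 gives ζ = 4.8/(2√(8.2K_p)).
Setting ζ = 0.3847: √(8.2K_p) = 4.8/(2·0.3847) = 6.239, so K_p = 38.92/8.2 = 4.75.

K_p = 4.75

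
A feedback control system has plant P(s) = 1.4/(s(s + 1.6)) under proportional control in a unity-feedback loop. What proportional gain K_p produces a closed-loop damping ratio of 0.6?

K_p = 1.27

Closed-loop characteristic equation: s² + 1.6s + K_p·1.4 = 0.
So ω_n = √(1.4K_p) and 2ζω_n = 1.6, giving ζ = 1.6/(2√(1.4K_p)).
Setting ζ = 0.6: √(1.4K_p) = 1.6/(2·0.6) = 1.333, so K_p = 1.778/1.4 = 1.27.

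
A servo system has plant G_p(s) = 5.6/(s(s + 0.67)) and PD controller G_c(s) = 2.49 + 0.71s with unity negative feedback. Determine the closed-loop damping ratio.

Forward path: (2.49 + 0.71s)·5.6/(s(s+0.67)). The closed-loop characteristic equation is s² + (0.67 + 5.6·0.71)s + 5.6·2.49 = 0.
That is s² + 4.646s + 13.94 = 0, so ω_n = 3.734 rad/s and ζ = 4.646/(2·3.734) = 0.6221.

ζ = 0.622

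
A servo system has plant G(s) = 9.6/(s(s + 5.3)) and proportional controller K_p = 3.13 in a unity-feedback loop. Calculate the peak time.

Closed-loop characteristic equation: s² + 5.3s + 30.05 = 0, so ω_n = 5.482 rad/s and ζ = 5.3/(2·5.482) = 0.4834.
Damped frequency ω_d = ω_n√(1−ζ²) = 4.798 rad/s, so peak time T_p = π/ω_d = 0.655 s.

T_p = 0.655 s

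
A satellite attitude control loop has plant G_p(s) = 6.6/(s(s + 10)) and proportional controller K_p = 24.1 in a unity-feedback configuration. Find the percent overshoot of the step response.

25.8%

From 1 + K_pG_p(s) = 0: s² + 10s + 159.1 = 0 ⇒ ω_n = 12.61, ζ = 0.3965.
%OS = 100·exp(−πζ/√(1−ζ²)) = 100·exp(−π·0.3965/√0.8428) = 25.8%.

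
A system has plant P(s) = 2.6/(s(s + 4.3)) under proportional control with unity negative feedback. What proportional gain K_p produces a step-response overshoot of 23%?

From %OS = 100·exp(−πζ/√(1−ζ²)) = 23%, ζ = −ln(0.23)/√(π²+ln²(0.23)) = 0.4237.
Characteristic equation s² + 4.3s + 2.6K_p = 0 gives ζ = 4.3/(2√(2.6K_p)).
Setting ζ = 0.4237: √(2.6K_p) = 4.3/(2·0.4237) = 5.074, so K_p = 25.74/2.6 = 9.9.

K_p = 9.9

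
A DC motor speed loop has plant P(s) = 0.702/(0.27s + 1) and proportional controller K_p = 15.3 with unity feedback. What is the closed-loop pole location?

s = -43.48

Closed loop: T(s) = K_p·P/(1+K_p·P) = 10.74/(0.27s + 1 + 10.74), with pole at s = −(1 + 10.74)/0.27 = −43.48.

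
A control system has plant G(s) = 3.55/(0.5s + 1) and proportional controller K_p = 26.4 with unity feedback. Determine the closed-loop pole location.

s = -189.4

Closed loop: T(s) = K_p·G/(1+K_p·G) = 93.72/(0.5s + 1 + 93.72), with pole at s = −(1 + 93.72)/0.5 = −189.4.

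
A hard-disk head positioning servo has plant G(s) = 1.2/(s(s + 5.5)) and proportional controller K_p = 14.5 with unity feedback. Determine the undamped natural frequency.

ω_n = 4.17 rad/s

The closed-loop denominator is s(s+5.5) + 14.5·1.2 = s² + 5.5s + 17.4.
So ω_n² = 17.4 ⇒ ω_n = 4.171 rad/s, and ζ = 5.5/(2ω_n) = 0.659.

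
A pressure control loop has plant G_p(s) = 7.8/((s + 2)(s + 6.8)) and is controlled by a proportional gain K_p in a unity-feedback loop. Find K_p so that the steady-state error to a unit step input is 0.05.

K_p = 33.1

For a type-0 loop with proportional control, e_ss = 1/(1 + K_p·G_p(0)).
G_p(0) = 0.5735. Require 1/(1 + K_p·0.5735) = 0.05, so 1 + 0.5735·K_p = 20.
K_p = (20 − 1)/0.5735 = 33.1.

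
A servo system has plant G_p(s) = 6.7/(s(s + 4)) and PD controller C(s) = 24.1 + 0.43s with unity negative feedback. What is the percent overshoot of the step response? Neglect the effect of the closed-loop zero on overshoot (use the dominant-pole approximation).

41.3%

Forward path: (24.1 + 0.43s)·6.7/(s(s+4)). The closed-loop characteristic equation is s² + (4 + 6.7·0.43)s + 6.7·24.1 = 0.
That is s² + 6.881s + 161.5 = 0, so ω_n = 12.71 rad/s and ζ = 6.881/(2·12.71) = 0.2708.
%OS = 100·exp(−πζ/√(1−ζ²)) = 41.3%.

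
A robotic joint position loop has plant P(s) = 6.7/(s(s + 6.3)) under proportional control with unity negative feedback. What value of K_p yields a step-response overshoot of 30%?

K_p = 11.6

From %OS = 100·exp(−πζ/√(1−ζ²)) = 30%, ζ = −ln(0.3)/√(π²+ln²(0.3)) = 0.3579.
Characteristic equation s² + 6.3s + 6.7K_p = 0 gives ζ = 6.3/(2√(6.7K_p)).
Setting ζ = 0.3579: √(6.7K_p) = 6.3/(2·0.3579) = 8.802, so K_p = 77.48/6.7 = 11.6.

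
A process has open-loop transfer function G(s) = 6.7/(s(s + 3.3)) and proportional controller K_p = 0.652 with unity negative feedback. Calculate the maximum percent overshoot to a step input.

The closed-loop denominator s² + 3.3s + 4.368 gives ω_n = √4.368 = 2.09 and ζ = 3.3/(2ω_n) = 0.7894.
%OS = 100·exp(−πζ/√(1−ζ²)) = 100·exp(−π·0.7894/√0.3768) = 1.76%.

1.76%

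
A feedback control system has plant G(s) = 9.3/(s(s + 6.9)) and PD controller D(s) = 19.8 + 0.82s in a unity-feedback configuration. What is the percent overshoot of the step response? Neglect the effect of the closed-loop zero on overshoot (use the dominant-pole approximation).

13.7%

Forward path: (19.8 + 0.82s)·9.3/(s(s+6.9)). The closed-loop characteristic equation is s² + (6.9 + 9.3·0.82)s + 9.3·19.8 = 0.
That is s² + 14.53s + 184.1 = 0, so ω_n = 13.57 rad/s and ζ = 14.53/(2·13.57) = 0.5352.
%OS = 100·exp(−πζ/√(1−ζ²)) = 13.7%.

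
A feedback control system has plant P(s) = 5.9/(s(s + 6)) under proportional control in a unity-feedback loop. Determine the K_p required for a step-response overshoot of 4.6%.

From %OS = 100·exp(−πζ/√(1−ζ²)) = 4.6%, ζ = −ln(0.046)/√(π²+ln²(0.046)) = 0.7.
Characteristic equation s² + 6s + 5.9K_p = 0 gives ζ = 6/(2√(5.9K_p)).
Setting ζ = 0.7: √(5.9K_p) = 6/(2·0.7) = 4.286, so K_p = 18.37/5.9 = 3.11.

K_p = 3.11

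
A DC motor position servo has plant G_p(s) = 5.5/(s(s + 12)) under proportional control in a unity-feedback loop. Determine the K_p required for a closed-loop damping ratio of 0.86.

K_p = 8.85

Closed-loop characteristic equation: s² + 12s + K_p·5.5 = 0.
So ω_n = √(5.5K_p) and 2ζω_n = 12, giving ζ = 12/(2√(5.5K_p)).
Setting ζ = 0.86: √(5.5K_p) = 12/(2·0.86) = 6.977, so K_p = 48.67/5.5 = 8.85.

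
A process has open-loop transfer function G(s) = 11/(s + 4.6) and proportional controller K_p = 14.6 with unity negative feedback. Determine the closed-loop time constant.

τ = 0.00605 s

Closed-loop transfer function: T(s) = K_p·G(s)/(1 + K_p·G(s)) = 160.6/(s + 4.6 + 160.6) = 160.6/(s + 165.2).
Time constant τ = 1/165.2 = 0.00605 s.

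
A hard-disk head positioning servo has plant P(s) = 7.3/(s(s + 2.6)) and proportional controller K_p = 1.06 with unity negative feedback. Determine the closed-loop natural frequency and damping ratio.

1 + K_p·P(s) = 0 gives s² + 2.6s + 7.738 = 0.
So ω_n² = 7.738 ⇒ ω_n = 2.782 rad/s, and ζ = 2.6/(2ω_n) = 0.467.

ω_n = 2.78 rad/s, ζ = 0.467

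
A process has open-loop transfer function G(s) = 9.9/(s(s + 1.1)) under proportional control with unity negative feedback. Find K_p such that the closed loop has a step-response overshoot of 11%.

From %OS = 100·exp(−πζ/√(1−ζ²)) = 11%, ζ = −ln(0.11)/√(π²+ln²(0.11)) = 0.5749.
Characteristic equation s² + 1.1s + 9.9K_p = 0 gives ζ = 1.1/(2√(9.9K_p)).
Setting ζ = 0.5749: √(9.9K_p) = 1.1/(2·0.5749) = 0.9567, so K_p = 0.9153/9.9 = 0.0925.

K_p = 0.0925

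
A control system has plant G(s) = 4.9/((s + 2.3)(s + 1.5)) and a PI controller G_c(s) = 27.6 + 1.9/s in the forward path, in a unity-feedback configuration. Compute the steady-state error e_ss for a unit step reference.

0

The open loop G_c(s)G(s) has a pole at the origin (type 1), so the static position error constant is infinite and e_ss = 1/(1+∞) = 0.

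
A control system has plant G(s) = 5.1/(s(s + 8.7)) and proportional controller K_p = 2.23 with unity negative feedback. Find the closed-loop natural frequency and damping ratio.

ω_n = 3.37 rad/s, ζ = 1.29

1 + K_p·G(s) = 0 gives s² + 8.7s + 11.37 = 0.
Matching s² + 2ζω_n s + ω_n²: ω_n = √11.37 = 3.372 rad/s and 2ζω_n = 8.7, so ζ = 8.7/(2·3.372) = 1.29.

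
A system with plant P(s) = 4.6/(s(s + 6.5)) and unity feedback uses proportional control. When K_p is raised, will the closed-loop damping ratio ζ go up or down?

ζ = 6.5/(2√(4.6K_p)); increasing K_p raises the denominator, so ζ falls.

decrease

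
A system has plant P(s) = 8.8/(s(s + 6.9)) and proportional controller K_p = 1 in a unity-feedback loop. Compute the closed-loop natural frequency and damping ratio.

ω_n = 2.97 rad/s, ζ = 1.16

1 + K_p·P(s) = 0 gives s² + 6.9s + 8.8 = 0.
So ω_n² = 8.8 ⇒ ω_n = 2.966 rad/s, and ζ = 6.9/(2ω_n) = 1.16.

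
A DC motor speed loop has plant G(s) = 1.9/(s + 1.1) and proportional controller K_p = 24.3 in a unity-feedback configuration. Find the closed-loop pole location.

Closed-loop transfer function: T(s) = K_p·G(s)/(1 + K_p·G(s)) = 46.17/(s + 1.1 + 46.17) = 46.17/(s + 47.27).
The closed-loop pole is at s = −47.27.

s = -47.27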